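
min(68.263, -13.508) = -13.508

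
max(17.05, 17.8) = 17.8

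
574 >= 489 True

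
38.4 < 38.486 True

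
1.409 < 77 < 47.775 False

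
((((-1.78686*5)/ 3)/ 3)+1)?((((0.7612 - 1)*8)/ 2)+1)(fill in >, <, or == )<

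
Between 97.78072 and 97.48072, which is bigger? 97.78072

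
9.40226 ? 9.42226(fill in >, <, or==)<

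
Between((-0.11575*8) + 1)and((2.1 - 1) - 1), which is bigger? ((2.1 - 1) - 1)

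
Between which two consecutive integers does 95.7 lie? 95 and 96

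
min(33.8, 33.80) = 33.8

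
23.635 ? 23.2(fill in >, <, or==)>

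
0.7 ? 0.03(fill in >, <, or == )>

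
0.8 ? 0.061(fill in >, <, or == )>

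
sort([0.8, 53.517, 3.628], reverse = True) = [53.517, 3.628, 0.8]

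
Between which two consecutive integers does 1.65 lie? 1 and 2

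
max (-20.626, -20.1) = -20.1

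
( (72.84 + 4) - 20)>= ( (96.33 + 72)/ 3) True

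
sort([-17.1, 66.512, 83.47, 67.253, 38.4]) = [-17.1, 38.4, 66.512, 67.253, 83.47]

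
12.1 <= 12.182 True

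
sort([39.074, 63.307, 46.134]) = [39.074, 46.134, 63.307]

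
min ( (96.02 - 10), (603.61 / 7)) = 86.02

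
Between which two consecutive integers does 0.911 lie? 0 and 1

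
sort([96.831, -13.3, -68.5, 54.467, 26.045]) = [-68.5, -13.3, 26.045, 54.467, 96.831]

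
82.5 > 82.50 False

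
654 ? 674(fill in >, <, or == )<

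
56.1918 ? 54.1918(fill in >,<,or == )>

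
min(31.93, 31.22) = 31.22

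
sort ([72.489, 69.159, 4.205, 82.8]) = [4.205, 69.159, 72.489, 82.8]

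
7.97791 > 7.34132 True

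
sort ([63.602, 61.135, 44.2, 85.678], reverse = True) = [85.678, 63.602, 61.135, 44.2]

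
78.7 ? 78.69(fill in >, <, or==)>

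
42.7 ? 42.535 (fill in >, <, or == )>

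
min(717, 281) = 281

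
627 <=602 False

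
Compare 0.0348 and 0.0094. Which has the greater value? 0.0348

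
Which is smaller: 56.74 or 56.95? 56.74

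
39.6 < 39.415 False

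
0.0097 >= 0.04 False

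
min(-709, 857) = -709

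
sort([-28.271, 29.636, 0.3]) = [-28.271, 0.3, 29.636]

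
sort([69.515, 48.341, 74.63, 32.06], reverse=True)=[74.63, 69.515, 48.341, 32.06]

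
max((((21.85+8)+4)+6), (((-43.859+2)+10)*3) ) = 39.85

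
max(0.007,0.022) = 0.022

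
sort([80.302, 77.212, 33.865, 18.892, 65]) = [18.892, 33.865, 65, 77.212, 80.302]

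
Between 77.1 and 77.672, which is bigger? 77.672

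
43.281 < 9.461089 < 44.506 False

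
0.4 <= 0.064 False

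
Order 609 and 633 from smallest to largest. 609, 633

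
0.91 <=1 True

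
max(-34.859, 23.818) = 23.818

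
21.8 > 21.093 True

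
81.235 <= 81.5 True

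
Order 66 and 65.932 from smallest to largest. 65.932, 66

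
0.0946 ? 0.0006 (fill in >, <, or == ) >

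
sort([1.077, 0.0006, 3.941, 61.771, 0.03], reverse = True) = [61.771, 3.941, 1.077, 0.03, 0.0006]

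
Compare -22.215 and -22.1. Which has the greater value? -22.1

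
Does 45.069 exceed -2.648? Yes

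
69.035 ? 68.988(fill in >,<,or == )>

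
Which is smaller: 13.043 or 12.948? 12.948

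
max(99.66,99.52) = 99.66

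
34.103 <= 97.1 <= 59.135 False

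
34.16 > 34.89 False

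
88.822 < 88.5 False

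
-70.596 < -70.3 True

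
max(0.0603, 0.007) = 0.0603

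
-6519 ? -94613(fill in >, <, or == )>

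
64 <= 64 True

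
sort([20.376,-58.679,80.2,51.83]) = [-58.679,20.376,51.83,80.2]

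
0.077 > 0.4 False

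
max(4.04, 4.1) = 4.1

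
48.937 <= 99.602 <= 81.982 False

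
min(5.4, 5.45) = 5.4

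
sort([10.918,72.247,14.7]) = [10.918,14.7,72.247]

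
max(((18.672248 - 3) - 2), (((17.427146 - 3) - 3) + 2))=13.672248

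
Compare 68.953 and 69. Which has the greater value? 69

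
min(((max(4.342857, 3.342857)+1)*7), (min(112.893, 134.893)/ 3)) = 37.399999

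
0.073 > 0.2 False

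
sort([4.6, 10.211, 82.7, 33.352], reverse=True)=[82.7, 33.352, 10.211, 4.6]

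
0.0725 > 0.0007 True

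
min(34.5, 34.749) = 34.5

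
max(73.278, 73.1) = 73.278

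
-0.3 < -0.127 True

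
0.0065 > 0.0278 False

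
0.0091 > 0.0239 False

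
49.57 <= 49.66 True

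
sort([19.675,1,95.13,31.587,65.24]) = [1,19.675,31.587,65.24,95.13]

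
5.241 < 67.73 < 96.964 True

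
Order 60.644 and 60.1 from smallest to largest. 60.1, 60.644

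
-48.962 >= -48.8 False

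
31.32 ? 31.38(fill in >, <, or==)<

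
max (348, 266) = 348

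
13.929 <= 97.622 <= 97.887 True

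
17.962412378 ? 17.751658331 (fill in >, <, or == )>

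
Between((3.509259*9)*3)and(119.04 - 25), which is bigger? ((3.509259*9)*3)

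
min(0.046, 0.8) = 0.046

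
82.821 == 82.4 False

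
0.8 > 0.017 True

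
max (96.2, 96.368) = 96.368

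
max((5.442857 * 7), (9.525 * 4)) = 38.1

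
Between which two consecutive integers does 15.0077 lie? 15 and 16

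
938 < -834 False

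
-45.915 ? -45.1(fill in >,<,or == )<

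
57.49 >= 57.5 False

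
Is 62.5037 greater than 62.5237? No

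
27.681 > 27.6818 False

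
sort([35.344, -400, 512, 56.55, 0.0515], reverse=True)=[512, 56.55, 35.344, 0.0515, -400]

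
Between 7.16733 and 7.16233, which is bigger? 7.16733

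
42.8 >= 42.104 True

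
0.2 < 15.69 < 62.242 True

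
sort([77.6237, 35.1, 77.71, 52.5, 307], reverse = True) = [307, 77.71, 77.6237, 52.5, 35.1]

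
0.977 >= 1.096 False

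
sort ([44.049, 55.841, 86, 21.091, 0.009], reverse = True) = [86, 55.841, 44.049, 21.091, 0.009]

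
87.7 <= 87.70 True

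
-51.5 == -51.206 False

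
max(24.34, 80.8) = 80.8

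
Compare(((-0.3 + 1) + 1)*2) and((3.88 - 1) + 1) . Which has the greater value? ((3.88 - 1) + 1)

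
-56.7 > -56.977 True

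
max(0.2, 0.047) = 0.2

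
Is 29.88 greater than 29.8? Yes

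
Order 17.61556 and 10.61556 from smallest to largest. 10.61556, 17.61556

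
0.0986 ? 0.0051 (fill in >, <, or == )>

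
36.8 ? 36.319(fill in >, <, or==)>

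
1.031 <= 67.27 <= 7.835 False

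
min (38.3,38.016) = 38.016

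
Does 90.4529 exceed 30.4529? Yes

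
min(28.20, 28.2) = 28.20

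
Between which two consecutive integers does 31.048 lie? 31 and 32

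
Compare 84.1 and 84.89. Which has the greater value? 84.89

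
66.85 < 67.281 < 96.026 True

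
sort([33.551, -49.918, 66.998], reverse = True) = [66.998, 33.551, -49.918]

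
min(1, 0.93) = 0.93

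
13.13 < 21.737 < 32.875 True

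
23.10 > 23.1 False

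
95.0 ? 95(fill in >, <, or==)==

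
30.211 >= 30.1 True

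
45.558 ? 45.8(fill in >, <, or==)<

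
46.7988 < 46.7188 False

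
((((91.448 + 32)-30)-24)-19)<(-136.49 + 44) False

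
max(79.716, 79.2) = 79.716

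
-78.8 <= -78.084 True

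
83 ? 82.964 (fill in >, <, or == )>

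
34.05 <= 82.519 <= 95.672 True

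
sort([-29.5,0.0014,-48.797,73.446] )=[-48.797,-29.5,0.0014,73.446]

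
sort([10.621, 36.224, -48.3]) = [-48.3, 10.621, 36.224]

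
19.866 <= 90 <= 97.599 True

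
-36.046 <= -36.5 False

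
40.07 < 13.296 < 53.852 False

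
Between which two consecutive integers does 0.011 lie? 0 and 1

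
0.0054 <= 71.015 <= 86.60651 True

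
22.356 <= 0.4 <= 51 False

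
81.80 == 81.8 True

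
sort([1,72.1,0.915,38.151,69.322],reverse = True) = [72.1,69.322,38.151,1,0.915]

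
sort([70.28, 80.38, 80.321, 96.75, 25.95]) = [25.95, 70.28, 80.321, 80.38, 96.75]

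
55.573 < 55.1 False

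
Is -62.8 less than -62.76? Yes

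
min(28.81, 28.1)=28.1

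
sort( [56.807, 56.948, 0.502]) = [0.502, 56.807, 56.948]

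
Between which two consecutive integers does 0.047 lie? 0 and 1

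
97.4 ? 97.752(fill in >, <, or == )<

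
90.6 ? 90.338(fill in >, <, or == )>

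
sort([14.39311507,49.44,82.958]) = [14.39311507,49.44,82.958]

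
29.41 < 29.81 True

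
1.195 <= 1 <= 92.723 False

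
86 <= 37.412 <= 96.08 False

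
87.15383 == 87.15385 False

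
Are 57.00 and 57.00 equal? Yes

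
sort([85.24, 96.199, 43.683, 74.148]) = [43.683, 74.148, 85.24, 96.199]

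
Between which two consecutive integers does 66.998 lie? 66 and 67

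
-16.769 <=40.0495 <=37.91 False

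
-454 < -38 True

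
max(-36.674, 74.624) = 74.624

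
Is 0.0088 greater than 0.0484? No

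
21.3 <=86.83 True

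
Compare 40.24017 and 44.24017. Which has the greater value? 44.24017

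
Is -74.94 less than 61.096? Yes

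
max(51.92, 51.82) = 51.92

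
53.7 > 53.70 False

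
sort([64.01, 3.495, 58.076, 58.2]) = [3.495, 58.076, 58.2, 64.01]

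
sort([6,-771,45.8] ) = [-771,6,45.8]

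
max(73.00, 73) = 73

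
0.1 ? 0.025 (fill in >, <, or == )>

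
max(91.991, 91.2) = 91.991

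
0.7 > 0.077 True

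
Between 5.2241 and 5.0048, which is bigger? 5.2241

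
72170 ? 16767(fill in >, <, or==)>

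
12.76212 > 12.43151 True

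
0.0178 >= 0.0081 True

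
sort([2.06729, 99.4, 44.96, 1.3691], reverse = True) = [99.4, 44.96, 2.06729, 1.3691]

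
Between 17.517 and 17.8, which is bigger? 17.8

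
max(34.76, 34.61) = 34.76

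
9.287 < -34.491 False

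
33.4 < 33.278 False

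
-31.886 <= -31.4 True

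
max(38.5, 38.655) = 38.655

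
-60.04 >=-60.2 True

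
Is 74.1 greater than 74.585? No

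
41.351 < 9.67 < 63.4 False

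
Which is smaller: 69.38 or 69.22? 69.22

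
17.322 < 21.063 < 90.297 True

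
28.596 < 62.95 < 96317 True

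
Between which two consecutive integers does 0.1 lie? 0 and 1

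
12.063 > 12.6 False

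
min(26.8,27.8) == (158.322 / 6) False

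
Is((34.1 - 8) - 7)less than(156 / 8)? Yes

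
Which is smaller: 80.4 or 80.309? 80.309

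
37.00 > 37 False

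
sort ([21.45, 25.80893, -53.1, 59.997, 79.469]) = [-53.1, 21.45, 25.80893, 59.997, 79.469]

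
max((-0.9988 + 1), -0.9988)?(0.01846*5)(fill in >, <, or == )<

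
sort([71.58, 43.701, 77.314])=[43.701, 71.58, 77.314]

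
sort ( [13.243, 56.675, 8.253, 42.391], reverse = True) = [56.675, 42.391, 13.243, 8.253]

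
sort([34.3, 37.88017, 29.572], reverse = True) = [37.88017, 34.3, 29.572]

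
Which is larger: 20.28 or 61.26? 61.26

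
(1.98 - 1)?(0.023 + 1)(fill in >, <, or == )<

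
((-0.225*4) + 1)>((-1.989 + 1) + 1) True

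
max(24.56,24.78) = 24.78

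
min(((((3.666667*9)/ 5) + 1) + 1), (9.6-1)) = 8.6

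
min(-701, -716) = -716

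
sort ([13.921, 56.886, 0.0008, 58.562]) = [0.0008, 13.921, 56.886, 58.562]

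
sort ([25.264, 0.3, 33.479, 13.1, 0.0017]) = [0.0017, 0.3, 13.1, 25.264, 33.479]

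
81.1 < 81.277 True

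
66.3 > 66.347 False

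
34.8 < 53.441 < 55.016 True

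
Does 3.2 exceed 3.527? No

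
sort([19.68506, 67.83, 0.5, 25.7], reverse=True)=[67.83, 25.7, 19.68506, 0.5]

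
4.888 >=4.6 True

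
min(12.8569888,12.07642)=12.07642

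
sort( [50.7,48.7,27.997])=[27.997,48.7,50.7]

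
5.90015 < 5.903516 True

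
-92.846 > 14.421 False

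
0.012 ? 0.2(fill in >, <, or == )<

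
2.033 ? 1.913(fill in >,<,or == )>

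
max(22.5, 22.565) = 22.565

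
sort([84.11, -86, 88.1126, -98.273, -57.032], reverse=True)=[88.1126, 84.11, -57.032, -86, -98.273]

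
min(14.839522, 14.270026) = 14.270026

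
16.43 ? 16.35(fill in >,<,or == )>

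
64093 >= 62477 True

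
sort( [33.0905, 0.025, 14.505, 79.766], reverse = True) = [79.766, 33.0905, 14.505, 0.025]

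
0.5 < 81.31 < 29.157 False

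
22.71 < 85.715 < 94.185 True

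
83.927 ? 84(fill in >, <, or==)<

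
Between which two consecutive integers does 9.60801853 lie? 9 and 10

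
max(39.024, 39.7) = 39.7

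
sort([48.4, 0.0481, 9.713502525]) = [0.0481, 9.713502525, 48.4]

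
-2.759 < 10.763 True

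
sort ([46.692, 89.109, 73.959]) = [46.692, 73.959, 89.109]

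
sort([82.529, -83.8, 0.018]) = [-83.8, 0.018, 82.529]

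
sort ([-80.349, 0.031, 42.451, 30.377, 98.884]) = [-80.349, 0.031, 30.377, 42.451, 98.884]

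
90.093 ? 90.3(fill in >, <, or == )<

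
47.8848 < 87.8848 True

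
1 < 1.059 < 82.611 True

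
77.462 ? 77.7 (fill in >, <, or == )<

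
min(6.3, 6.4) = 6.3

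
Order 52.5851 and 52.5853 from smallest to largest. 52.5851, 52.5853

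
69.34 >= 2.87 True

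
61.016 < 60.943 False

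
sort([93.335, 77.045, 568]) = [77.045, 93.335, 568]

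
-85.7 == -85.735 False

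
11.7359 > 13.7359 False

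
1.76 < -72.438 False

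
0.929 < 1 True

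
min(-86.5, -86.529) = -86.529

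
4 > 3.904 True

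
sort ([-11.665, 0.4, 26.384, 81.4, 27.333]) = [-11.665, 0.4, 26.384, 27.333, 81.4]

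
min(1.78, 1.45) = 1.45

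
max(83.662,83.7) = 83.7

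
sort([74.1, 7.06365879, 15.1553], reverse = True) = [74.1, 15.1553, 7.06365879]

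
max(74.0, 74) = 74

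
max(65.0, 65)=65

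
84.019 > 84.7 False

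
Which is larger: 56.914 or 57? 57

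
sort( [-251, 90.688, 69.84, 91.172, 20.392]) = [-251, 20.392, 69.84, 90.688, 91.172]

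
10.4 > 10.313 True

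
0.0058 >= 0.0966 False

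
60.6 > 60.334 True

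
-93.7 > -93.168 False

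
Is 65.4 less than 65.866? Yes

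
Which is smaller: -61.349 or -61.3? -61.349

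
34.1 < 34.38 True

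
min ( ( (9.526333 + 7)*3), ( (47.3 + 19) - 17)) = 49.3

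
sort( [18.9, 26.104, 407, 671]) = [18.9, 26.104, 407, 671]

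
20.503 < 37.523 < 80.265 True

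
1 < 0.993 False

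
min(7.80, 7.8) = 7.80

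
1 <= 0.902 False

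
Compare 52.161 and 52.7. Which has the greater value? 52.7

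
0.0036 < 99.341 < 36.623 False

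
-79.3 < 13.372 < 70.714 True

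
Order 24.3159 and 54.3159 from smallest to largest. 24.3159, 54.3159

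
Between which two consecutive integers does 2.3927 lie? 2 and 3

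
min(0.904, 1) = 0.904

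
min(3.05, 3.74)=3.05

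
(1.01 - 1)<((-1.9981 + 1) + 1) False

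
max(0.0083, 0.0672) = 0.0672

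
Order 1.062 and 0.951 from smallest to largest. 0.951, 1.062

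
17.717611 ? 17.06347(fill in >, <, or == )>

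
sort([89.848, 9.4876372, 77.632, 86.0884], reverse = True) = [89.848, 86.0884, 77.632, 9.4876372]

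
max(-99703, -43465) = -43465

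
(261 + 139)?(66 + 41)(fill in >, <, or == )>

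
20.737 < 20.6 False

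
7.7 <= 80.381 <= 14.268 False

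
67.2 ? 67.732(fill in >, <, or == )<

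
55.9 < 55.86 False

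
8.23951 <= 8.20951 False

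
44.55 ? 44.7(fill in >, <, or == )<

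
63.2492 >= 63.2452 True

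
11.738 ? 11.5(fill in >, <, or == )>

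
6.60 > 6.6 False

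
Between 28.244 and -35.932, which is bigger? 28.244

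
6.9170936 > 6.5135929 True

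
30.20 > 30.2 False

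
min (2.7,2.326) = 2.326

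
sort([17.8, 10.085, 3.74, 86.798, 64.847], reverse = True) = [86.798, 64.847, 17.8, 10.085, 3.74]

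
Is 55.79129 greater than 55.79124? Yes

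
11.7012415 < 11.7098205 True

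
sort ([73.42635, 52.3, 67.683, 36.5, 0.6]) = [0.6, 36.5, 52.3, 67.683, 73.42635]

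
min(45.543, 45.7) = 45.543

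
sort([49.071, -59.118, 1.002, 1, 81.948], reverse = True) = [81.948, 49.071, 1.002, 1, -59.118]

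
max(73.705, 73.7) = 73.705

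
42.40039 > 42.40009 True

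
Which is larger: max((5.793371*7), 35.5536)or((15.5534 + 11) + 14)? max((5.793371*7), 35.5536)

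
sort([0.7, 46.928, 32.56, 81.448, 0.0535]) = [0.0535, 0.7, 32.56, 46.928, 81.448]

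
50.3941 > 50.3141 True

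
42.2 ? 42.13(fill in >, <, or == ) >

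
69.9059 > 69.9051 True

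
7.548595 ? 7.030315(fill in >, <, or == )>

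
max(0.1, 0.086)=0.1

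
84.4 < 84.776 True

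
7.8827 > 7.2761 True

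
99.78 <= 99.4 False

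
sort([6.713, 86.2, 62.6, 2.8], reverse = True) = [86.2, 62.6, 6.713, 2.8]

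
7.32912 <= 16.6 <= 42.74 True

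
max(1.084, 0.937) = 1.084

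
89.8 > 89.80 False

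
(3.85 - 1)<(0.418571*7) True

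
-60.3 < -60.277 True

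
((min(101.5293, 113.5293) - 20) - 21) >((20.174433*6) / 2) True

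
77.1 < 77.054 False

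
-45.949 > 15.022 False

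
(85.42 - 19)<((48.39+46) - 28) False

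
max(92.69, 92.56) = 92.69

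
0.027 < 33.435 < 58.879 True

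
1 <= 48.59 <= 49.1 True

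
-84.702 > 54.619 False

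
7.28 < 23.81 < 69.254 True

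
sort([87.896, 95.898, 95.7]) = [87.896, 95.7, 95.898]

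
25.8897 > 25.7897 True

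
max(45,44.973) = 45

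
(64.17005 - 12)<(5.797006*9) True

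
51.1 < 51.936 True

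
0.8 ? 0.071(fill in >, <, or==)>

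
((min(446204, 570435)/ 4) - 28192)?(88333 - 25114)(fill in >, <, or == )>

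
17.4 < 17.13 False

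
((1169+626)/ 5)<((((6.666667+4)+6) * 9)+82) False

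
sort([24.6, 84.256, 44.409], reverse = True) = [84.256, 44.409, 24.6]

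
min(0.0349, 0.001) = 0.001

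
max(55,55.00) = 55.00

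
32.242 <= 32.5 True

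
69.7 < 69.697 False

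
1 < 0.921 False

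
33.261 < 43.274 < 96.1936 True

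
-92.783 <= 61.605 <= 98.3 True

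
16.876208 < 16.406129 False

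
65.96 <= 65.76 False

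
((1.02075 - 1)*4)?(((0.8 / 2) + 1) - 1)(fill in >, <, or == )<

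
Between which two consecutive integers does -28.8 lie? -29 and -28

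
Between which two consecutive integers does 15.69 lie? 15 and 16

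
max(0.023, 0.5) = 0.5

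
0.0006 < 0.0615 True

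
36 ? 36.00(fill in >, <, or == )==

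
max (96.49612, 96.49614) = 96.49614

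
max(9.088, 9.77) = 9.77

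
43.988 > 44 False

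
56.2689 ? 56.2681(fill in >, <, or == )>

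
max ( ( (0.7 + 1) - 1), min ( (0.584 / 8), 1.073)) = 0.7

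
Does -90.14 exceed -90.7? Yes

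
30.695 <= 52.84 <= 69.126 True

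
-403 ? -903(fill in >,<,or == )>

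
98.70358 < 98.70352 False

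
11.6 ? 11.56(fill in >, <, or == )>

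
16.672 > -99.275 True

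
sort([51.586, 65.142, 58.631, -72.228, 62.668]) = [-72.228, 51.586, 58.631, 62.668, 65.142]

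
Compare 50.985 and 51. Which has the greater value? 51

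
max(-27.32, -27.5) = -27.32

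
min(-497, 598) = -497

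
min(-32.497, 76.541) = -32.497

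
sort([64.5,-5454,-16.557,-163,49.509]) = [-5454,-163,-16.557,49.509,64.5]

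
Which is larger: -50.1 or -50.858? -50.1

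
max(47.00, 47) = 47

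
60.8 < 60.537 False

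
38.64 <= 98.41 True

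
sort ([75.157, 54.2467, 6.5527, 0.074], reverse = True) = [75.157, 54.2467, 6.5527, 0.074]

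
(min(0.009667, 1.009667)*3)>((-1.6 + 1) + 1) False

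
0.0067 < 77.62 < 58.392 False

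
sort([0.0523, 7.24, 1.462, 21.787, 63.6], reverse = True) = [63.6, 21.787, 7.24, 1.462, 0.0523]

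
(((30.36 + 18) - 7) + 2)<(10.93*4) True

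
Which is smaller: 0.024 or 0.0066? 0.0066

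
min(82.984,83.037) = 82.984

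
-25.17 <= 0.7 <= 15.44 True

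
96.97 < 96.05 False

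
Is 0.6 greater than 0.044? Yes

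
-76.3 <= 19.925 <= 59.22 True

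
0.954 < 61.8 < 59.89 False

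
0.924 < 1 True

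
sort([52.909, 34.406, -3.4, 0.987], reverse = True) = [52.909, 34.406, 0.987, -3.4]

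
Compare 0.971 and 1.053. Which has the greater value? 1.053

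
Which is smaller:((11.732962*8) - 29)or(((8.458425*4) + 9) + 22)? (((8.458425*4) + 9) + 22)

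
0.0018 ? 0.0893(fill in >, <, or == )<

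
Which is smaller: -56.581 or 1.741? -56.581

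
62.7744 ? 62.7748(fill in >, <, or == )<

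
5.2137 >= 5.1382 True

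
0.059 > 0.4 False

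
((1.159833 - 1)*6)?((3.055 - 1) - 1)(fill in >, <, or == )<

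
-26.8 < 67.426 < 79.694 True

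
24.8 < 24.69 False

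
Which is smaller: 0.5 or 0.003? 0.003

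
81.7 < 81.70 False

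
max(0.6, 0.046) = 0.6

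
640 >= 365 True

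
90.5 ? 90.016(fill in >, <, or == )>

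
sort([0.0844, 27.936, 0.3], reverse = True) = [27.936, 0.3, 0.0844]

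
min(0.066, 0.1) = 0.066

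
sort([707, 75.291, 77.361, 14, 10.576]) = [10.576, 14, 75.291, 77.361, 707]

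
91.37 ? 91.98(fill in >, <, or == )<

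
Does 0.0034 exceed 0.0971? No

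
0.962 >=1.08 False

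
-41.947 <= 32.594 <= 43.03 True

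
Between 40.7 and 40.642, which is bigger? 40.7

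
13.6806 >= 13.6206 True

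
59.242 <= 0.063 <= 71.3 False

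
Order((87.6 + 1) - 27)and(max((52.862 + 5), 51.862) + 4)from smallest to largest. ((87.6 + 1) - 27), (max((52.862 + 5), 51.862) + 4)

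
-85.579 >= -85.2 False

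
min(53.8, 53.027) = 53.027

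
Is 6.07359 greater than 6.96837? No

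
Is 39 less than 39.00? No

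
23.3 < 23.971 True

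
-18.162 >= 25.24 False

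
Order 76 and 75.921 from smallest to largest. 75.921, 76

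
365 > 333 True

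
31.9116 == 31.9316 False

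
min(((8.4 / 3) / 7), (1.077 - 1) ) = 0.077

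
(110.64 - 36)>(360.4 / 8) True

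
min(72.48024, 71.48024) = 71.48024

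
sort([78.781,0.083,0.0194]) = [0.0194,0.083,78.781]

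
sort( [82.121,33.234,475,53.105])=[33.234,53.105,82.121,475]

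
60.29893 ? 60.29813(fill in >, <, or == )>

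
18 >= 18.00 True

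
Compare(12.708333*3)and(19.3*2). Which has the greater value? (19.3*2)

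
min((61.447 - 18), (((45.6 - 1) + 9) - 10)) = 43.447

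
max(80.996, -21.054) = 80.996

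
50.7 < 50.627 False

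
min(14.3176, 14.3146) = 14.3146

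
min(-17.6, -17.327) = -17.6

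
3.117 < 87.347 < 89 True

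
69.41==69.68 False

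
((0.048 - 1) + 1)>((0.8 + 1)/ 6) False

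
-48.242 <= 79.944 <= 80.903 True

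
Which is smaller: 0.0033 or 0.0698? 0.0033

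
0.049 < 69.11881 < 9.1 False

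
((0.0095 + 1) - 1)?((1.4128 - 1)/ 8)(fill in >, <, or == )<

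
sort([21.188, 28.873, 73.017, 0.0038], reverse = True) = [73.017, 28.873, 21.188, 0.0038]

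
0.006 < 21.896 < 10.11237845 False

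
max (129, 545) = 545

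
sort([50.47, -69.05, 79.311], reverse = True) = [79.311, 50.47, -69.05]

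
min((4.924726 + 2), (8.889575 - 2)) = 6.889575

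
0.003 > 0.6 False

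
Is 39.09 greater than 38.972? Yes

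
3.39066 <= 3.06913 False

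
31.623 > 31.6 True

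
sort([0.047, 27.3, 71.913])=[0.047, 27.3, 71.913]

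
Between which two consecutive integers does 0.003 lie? 0 and 1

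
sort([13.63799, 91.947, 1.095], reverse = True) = [91.947, 13.63799, 1.095]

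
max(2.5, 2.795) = 2.795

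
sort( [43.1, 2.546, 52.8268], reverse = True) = [52.8268, 43.1, 2.546]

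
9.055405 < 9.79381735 True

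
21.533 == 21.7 False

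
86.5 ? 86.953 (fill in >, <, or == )<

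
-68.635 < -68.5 True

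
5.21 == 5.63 False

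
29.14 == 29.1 False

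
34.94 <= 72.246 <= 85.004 True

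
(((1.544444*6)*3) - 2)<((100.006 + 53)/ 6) False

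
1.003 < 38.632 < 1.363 False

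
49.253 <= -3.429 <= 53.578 False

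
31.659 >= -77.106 True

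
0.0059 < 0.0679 True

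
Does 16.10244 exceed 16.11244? No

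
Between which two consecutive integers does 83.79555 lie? 83 and 84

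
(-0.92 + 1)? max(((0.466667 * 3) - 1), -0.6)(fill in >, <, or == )<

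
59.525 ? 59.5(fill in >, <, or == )>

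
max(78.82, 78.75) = 78.82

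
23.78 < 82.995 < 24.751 False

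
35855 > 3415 True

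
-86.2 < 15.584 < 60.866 True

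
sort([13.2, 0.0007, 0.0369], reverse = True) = [13.2, 0.0369, 0.0007]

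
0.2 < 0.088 False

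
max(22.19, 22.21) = 22.21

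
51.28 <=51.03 False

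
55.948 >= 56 False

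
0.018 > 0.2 False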